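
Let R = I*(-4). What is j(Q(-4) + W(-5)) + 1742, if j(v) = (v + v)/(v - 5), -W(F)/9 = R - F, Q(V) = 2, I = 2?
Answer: 20933/12 ≈ 1744.4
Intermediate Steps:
R = -8 (R = 2*(-4) = -8)
W(F) = 72 + 9*F (W(F) = -9*(-8 - F) = 72 + 9*F)
j(v) = 2*v/(-5 + v) (j(v) = (2*v)/(-5 + v) = 2*v/(-5 + v))
j(Q(-4) + W(-5)) + 1742 = 2*(2 + (72 + 9*(-5)))/(-5 + (2 + (72 + 9*(-5)))) + 1742 = 2*(2 + (72 - 45))/(-5 + (2 + (72 - 45))) + 1742 = 2*(2 + 27)/(-5 + (2 + 27)) + 1742 = 2*29/(-5 + 29) + 1742 = 2*29/24 + 1742 = 2*29*(1/24) + 1742 = 29/12 + 1742 = 20933/12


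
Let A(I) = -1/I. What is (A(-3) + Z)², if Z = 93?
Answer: 78400/9 ≈ 8711.1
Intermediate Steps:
(A(-3) + Z)² = (-1/(-3) + 93)² = (-1*(-⅓) + 93)² = (⅓ + 93)² = (280/3)² = 78400/9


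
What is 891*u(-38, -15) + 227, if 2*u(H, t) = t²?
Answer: 200929/2 ≈ 1.0046e+5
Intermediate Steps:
u(H, t) = t²/2
891*u(-38, -15) + 227 = 891*((½)*(-15)²) + 227 = 891*((½)*225) + 227 = 891*(225/2) + 227 = 200475/2 + 227 = 200929/2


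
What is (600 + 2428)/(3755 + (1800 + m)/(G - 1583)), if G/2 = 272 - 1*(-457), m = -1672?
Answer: 378500/469247 ≈ 0.80661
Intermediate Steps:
G = 1458 (G = 2*(272 - 1*(-457)) = 2*(272 + 457) = 2*729 = 1458)
(600 + 2428)/(3755 + (1800 + m)/(G - 1583)) = (600 + 2428)/(3755 + (1800 - 1672)/(1458 - 1583)) = 3028/(3755 + 128/(-125)) = 3028/(3755 + 128*(-1/125)) = 3028/(3755 - 128/125) = 3028/(469247/125) = 3028*(125/469247) = 378500/469247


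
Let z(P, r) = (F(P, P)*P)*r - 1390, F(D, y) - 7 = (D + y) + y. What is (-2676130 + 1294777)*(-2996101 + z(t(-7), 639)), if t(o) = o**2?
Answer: -2520144557259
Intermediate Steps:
F(D, y) = 7 + D + 2*y (F(D, y) = 7 + ((D + y) + y) = 7 + (D + 2*y) = 7 + D + 2*y)
z(P, r) = -1390 + P*r*(7 + 3*P) (z(P, r) = ((7 + P + 2*P)*P)*r - 1390 = ((7 + 3*P)*P)*r - 1390 = (P*(7 + 3*P))*r - 1390 = P*r*(7 + 3*P) - 1390 = -1390 + P*r*(7 + 3*P))
(-2676130 + 1294777)*(-2996101 + z(t(-7), 639)) = (-2676130 + 1294777)*(-2996101 + (-1390 + (-7)**2*639*(7 + 3*(-7)**2))) = -1381353*(-2996101 + (-1390 + 49*639*(7 + 3*49))) = -1381353*(-2996101 + (-1390 + 49*639*(7 + 147))) = -1381353*(-2996101 + (-1390 + 49*639*154)) = -1381353*(-2996101 + (-1390 + 4821894)) = -1381353*(-2996101 + 4820504) = -1381353*1824403 = -2520144557259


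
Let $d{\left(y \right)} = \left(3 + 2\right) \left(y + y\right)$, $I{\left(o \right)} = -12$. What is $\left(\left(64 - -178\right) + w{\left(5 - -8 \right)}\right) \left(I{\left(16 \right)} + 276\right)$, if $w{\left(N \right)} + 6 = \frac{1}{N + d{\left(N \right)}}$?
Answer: $\frac{809976}{13} \approx 62306.0$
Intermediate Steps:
$d{\left(y \right)} = 10 y$ ($d{\left(y \right)} = 5 \cdot 2 y = 10 y$)
$w{\left(N \right)} = -6 + \frac{1}{11 N}$ ($w{\left(N \right)} = -6 + \frac{1}{N + 10 N} = -6 + \frac{1}{11 N}$)
$\left(\left(64 - -178\right) + w{\left(5 - -8 \right)}\right) \left(I{\left(16 \right)} + 276\right) = \left(\left(64 - -178\right) - \left(6 - \frac{1}{11 \left(5 - -8\right)}\right)\right) \left(-12 + 276\right) = \left(\left(64 + 178\right) - \left(6 - \frac{1}{11 \left(5 + 8\right)}\right)\right) 264 = \left(242 - \left(6 - \frac{1}{11 \cdot 13}\right)\right) 264 = \left(242 + \left(-6 + \frac{1}{11} \cdot \frac{1}{13}\right)\right) 264 = \left(242 + \left(-6 + \frac{1}{143}\right)\right) 264 = \left(242 - \frac{857}{143}\right) 264 = \frac{33749}{143} \cdot 264 = \frac{809976}{13}$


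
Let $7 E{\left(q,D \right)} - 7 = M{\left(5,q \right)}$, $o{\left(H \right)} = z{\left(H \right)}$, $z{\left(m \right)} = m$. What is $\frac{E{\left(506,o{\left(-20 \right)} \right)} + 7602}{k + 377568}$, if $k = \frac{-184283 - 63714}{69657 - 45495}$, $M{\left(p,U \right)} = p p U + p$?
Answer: $\frac{1591695912}{63857850133} \approx 0.024926$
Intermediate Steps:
$o{\left(H \right)} = H$
$M{\left(p,U \right)} = p + U p^{2}$ ($M{\left(p,U \right)} = p^{2} U + p = U p^{2} + p = p + U p^{2}$)
$k = - \frac{247997}{24162} \approx -10.264$
$E{\left(q,D \right)} = \frac{12}{7} + \frac{25 q}{7}$ ($E{\left(q,D \right)} = 1 + \frac{5 \left(1 + q 5\right)}{7} = 1 + \frac{5 \left(1 + 5 q\right)}{7} = 1 + \frac{5 + 25 q}{7} = 1 + \left(\frac{5}{7} + \frac{25 q}{7}\right) = \frac{12}{7} + \frac{25 q}{7}$)
$\frac{E{\left(506,o{\left(-20 \right)} \right)} + 7602}{k + 377568} = \frac{\left(\frac{12}{7} + \frac{25}{7} \cdot 506\right) + 7602}{- \frac{247997}{24162} + 377568} = \frac{\left(\frac{12}{7} + \frac{12650}{7}\right) + 7602}{\frac{9122550019}{24162}} = \left(\frac{12662}{7} + 7602\right) \frac{24162}{9122550019} = \frac{65876}{7} \cdot \frac{24162}{9122550019} = \frac{1591695912}{63857850133}$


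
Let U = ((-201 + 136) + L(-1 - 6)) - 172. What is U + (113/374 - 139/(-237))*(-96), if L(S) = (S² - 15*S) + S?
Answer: -2589842/14773 ≈ -175.31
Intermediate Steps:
L(S) = S² - 14*S
U = -90 (U = ((-201 + 136) + (-1 - 6)*(-14 + (-1 - 6))) - 172 = (-65 - 7*(-14 - 7)) - 172 = (-65 - 7*(-21)) - 172 = (-65 + 147) - 172 = 82 - 172 = -90)
U + (113/374 - 139/(-237))*(-96) = -90 + (113/374 - 139/(-237))*(-96) = -90 + (113*(1/374) - 139*(-1/237))*(-96) = -90 + (113/374 + 139/237)*(-96) = -90 + (78767/88638)*(-96) = -90 - 1260272/14773 = -2589842/14773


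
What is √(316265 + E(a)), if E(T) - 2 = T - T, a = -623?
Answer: √316267 ≈ 562.38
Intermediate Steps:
E(T) = 2 (E(T) = 2 + (T - T) = 2 + 0 = 2)
√(316265 + E(a)) = √(316265 + 2) = √316267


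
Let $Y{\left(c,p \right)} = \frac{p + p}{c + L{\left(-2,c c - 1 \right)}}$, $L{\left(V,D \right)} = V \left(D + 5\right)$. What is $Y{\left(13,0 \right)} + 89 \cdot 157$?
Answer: $13973$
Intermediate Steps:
$L{\left(V,D \right)} = V \left(5 + D\right)$
$Y{\left(c,p \right)} = \frac{2 p}{-8 + c - 2 c^{2}}$ ($Y{\left(c,p \right)} = \frac{p + p}{c - 2 \left(5 + \left(c c - 1\right)\right)} = \frac{2 p}{c - 2 \left(5 + \left(c^{2} - 1\right)\right)} = \frac{2 p}{c - 2 \left(5 + \left(-1 + c^{2}\right)\right)} = \frac{2 p}{c - 2 \left(4 + c^{2}\right)} = \frac{2 p}{c - \left(8 + 2 c^{2}\right)} = \frac{2 p}{-8 + c - 2 c^{2}}$)
$Y{\left(13,0 \right)} + 89 \cdot 157 = 2 \cdot 0 \frac{1}{-8 + 13 - 2 \cdot 13^{2}} + 89 \cdot 157 = 2 \cdot 0 \frac{1}{-8 + 13 - 338} + 13973 = 2 \cdot 0 \frac{1}{-333} + 13973 = 2 \cdot 0 \left(- \frac{1}{333}\right) + 13973 = 0 + 13973 = 13973$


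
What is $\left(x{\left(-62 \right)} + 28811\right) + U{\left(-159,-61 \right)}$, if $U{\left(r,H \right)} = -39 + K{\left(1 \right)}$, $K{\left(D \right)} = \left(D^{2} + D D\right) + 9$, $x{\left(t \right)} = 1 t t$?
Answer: $32627$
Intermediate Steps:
$x{\left(t \right)} = t^{2}$ ($x{\left(t \right)} = t t = t^{2}$)
$K{\left(D \right)} = 9 + 2 D^{2}$ ($K{\left(D \right)} = \left(D^{2} + D^{2}\right) + 9 = 2 D^{2} + 9 = 9 + 2 D^{2}$)
$U{\left(r,H \right)} = -28$ ($U{\left(r,H \right)} = -39 + \left(9 + 2 \cdot 1^{2}\right) = -39 + \left(9 + 2 \cdot 1\right) = -39 + \left(9 + 2\right) = -39 + 11 = -28$)
$\left(x{\left(-62 \right)} + 28811\right) + U{\left(-159,-61 \right)} = \left(\left(-62\right)^{2} + 28811\right) - 28 = \left(3844 + 28811\right) - 28 = 32655 - 28 = 32627$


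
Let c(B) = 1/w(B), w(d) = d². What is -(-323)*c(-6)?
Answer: 323/36 ≈ 8.9722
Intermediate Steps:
c(B) = B⁻² (c(B) = 1/(B²) = B⁻²)
-(-323)*c(-6) = -(-323)/(-6)² = -(-323)/36 = -323*(-1/36) = 323/36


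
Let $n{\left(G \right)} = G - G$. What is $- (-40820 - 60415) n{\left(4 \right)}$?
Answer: $0$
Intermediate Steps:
$n{\left(G \right)} = 0$
$- (-40820 - 60415) n{\left(4 \right)} = - (-40820 - 60415) 0 = \left(-1\right) \left(-101235\right) 0 = 101235 \cdot 0 = 0$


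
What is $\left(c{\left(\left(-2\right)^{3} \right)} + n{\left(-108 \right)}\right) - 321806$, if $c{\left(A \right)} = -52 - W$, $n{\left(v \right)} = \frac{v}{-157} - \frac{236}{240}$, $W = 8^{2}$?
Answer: $- \frac{3032508023}{9420} \approx -3.2192 \cdot 10^{5}$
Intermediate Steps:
$W = 64$
$n{\left(v \right)} = - \frac{59}{60} - \frac{v}{157}$ ($n{\left(v \right)} = v \left(- \frac{1}{157}\right) - \frac{59}{60} = - \frac{v}{157} - \frac{59}{60} = - \frac{59}{60} - \frac{v}{157}$)
$c{\left(A \right)} = -116$ ($c{\left(A \right)} = -52 - 64 = -116$)
$\left(c{\left(\left(-2\right)^{3} \right)} + n{\left(-108 \right)}\right) - 321806 = \left(-116 - \frac{2783}{9420}\right) - 321806 = - \frac{1095503}{9420} - 321806 = - \frac{3032508023}{9420}$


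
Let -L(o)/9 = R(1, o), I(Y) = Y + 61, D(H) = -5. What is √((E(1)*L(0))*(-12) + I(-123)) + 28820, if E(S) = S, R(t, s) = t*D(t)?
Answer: 28820 + I*√602 ≈ 28820.0 + 24.536*I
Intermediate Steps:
I(Y) = 61 + Y
R(t, s) = -5*t (R(t, s) = t*(-5) = -5*t)
L(o) = 45 (L(o) = -(-45) = -9*(-5) = 45)
√((E(1)*L(0))*(-12) + I(-123)) + 28820 = √((1*45)*(-12) + (61 - 123)) + 28820 = √(45*(-12) - 62) + 28820 = √(-540 - 62) + 28820 = √(-602) + 28820 = I*√602 + 28820 = 28820 + I*√602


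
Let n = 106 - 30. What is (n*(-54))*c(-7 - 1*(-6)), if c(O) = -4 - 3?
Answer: 28728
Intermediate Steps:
c(O) = -7
n = 76
(n*(-54))*c(-7 - 1*(-6)) = (76*(-54))*(-7) = -4104*(-7) = 28728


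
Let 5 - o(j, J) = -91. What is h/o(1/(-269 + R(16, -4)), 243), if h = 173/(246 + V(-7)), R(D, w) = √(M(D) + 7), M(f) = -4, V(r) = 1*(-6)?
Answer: 173/23040 ≈ 0.0075087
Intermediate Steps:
V(r) = -6
R(D, w) = √3 (R(D, w) = √(-4 + 7) = √3)
o(j, J) = 96 (o(j, J) = 5 - 1*(-91) = 5 + 91 = 96)
h = 173/240 (h = 173/(246 - 6) = 173/240 ≈ 0.72083)
h/o(1/(-269 + R(16, -4)), 243) = (173/240)/96 = (173/240)*(1/96) = 173/23040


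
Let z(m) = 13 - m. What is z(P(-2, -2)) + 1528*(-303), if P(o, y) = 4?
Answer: -462975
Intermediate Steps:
z(P(-2, -2)) + 1528*(-303) = (13 - 1*4) + 1528*(-303) = (13 - 4) - 462984 = 9 - 462984 = -462975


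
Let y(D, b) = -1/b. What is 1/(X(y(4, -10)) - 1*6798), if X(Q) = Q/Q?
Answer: -1/6797 ≈ -0.00014712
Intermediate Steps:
X(Q) = 1
1/(X(y(4, -10)) - 1*6798) = 1/(1 - 1*6798) = 1/(1 - 6798) = 1/(-6797) = -1/6797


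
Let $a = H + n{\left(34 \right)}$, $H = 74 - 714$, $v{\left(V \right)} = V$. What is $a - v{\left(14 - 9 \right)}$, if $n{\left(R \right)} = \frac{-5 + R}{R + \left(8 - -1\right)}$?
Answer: $- \frac{27706}{43} \approx -644.33$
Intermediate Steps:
$H = -640$ ($H = 74 - 714 = -640$)
$n{\left(R \right)} = \frac{-5 + R}{9 + R}$ ($n{\left(R \right)} = \frac{-5 + R}{R + \left(8 + 1\right)} = \frac{-5 + R}{R + 9} = \frac{-5 + R}{9 + R}$)
$a = - \frac{27491}{43}$ ($a = -640 + \frac{-5 + 34}{9 + 34} = -640 + \frac{1}{43} \cdot 29 = -640 + \frac{29}{43} = - \frac{27491}{43} \approx -639.33$)
$a - v{\left(14 - 9 \right)} = - \frac{27491}{43} - \left(14 - 9\right) = - \frac{27491}{43} - 5 = - \frac{27706}{43}$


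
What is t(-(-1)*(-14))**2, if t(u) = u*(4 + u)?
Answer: 19600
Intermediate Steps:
t(-(-1)*(-14))**2 = ((-(-1)*(-14))*(4 - (-1)*(-14)))**2 = ((-1*14)*(4 - 1*14))**2 = (-14*(4 - 14))**2 = (-14*(-10))**2 = 140**2 = 19600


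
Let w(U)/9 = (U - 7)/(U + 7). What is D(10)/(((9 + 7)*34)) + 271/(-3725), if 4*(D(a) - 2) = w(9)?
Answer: -4445643/64844800 ≈ -0.068558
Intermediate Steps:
w(U) = 9*(-7 + U)/(7 + U) (w(U) = 9*((U - 7)/(U + 7)) = 9*((-7 + U)/(7 + U)) = 9*(-7 + U)/(7 + U))
D(a) = 73/32 (D(a) = 2 + (9*(-7 + 9)/(7 + 9))/4 = 2 + (9*2/16)/4 = 2 + (9*(1/16)*2)/4 = 2 + (¼)*(9/8) = 2 + 9/32 = 73/32)
D(10)/(((9 + 7)*34)) + 271/(-3725) = 73/(32*(((9 + 7)*34))) + 271/(-3725) = 73/(32*((16*34))) + 271*(-1/3725) = (73/32)/544 - 271/3725 = (73/32)*(1/544) - 271/3725 = 73/17408 - 271/3725 = -4445643/64844800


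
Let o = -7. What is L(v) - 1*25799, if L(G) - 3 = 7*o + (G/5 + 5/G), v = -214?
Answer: -27699971/1070 ≈ -25888.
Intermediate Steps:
L(G) = -46 + 5/G + G/5 (L(G) = 3 + (7*(-7) + (G/5 + 5/G)) = 3 + (-49 + (G*(⅕) + 5/G)) = 3 + (-49 + (G/5 + 5/G)) = 3 + (-49 + (5/G + G/5)) = 3 + (-49 + 5/G + G/5) = -46 + 5/G + G/5)
L(v) - 1*25799 = (-46 + 5/(-214) + (⅕)*(-214)) - 1*25799 = (-46 + 5*(-1/214) - 214/5) - 25799 = (-46 - 5/214 - 214/5) - 25799 = -95041/1070 - 25799 = -27699971/1070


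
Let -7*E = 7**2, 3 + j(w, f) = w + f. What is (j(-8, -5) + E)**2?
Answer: 529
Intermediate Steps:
j(w, f) = -3 + f + w (j(w, f) = -3 + (w + f) = -3 + (f + w) = -3 + f + w)
E = -7 (E = -1/7*7**2 = -1/7*49 = -7)
(j(-8, -5) + E)**2 = ((-3 - 5 - 8) - 7)**2 = (-16 - 7)**2 = (-23)**2 = 529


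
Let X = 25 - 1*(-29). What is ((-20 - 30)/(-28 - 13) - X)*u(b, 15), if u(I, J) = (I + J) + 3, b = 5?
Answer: -49772/41 ≈ -1214.0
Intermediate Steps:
X = 54 (X = 25 + 29 = 54)
u(I, J) = 3 + I + J
((-20 - 30)/(-28 - 13) - X)*u(b, 15) = ((-20 - 30)/(-28 - 13) - 1*54)*(3 + 5 + 15) = (-50/(-41) - 54)*23 = (-50*(-1/41) - 54)*23 = (50/41 - 54)*23 = -2164/41*23 = -49772/41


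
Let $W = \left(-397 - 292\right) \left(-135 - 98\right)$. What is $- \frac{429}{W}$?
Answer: $- \frac{33}{12349} \approx -0.0026723$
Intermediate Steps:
$W = 160537$ ($W = \left(-689\right) \left(-233\right) = 160537$)
$- \frac{429}{W} = - \frac{429}{160537} = \left(-429\right) \frac{1}{160537} = - \frac{33}{12349}$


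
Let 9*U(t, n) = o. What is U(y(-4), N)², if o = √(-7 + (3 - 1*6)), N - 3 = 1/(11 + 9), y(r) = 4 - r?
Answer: -10/81 ≈ -0.12346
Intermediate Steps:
N = 61/20 (N = 3 + 1/(11 + 9) = 3 + 1/20 = 61/20 ≈ 3.0500)
o = I*√10 (o = √(-7 + (3 - 6)) = √(-7 - 3) = √(-10) = I*√10 ≈ 3.1623*I)
U(t, n) = I*√10/9 (U(t, n) = (I*√10)/9 = I*√10/9)
U(y(-4), N)² = (I*√10/9)² = -10/81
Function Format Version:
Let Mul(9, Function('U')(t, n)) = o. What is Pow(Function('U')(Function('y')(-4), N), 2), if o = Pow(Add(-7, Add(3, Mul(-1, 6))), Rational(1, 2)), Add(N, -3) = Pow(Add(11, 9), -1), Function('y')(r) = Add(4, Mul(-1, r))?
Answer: Rational(-10, 81) ≈ -0.12346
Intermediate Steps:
N = Rational(61, 20) (N = Add(3, Pow(Add(11, 9), -1)) = Add(3, Pow(20, -1)) = Add(3, Rational(1, 20)) = Rational(61, 20) ≈ 3.0500)
o = Mul(I, Pow(10, Rational(1, 2))) (o = Pow(Add(-7, Add(3, -6)), Rational(1, 2)) = Pow(Add(-7, -3), Rational(1, 2)) = Pow(-10, Rational(1, 2)) = Mul(I, Pow(10, Rational(1, 2))) ≈ Mul(3.1623, I))
Function('U')(t, n) = Mul(Rational(1, 9), I, Pow(10, Rational(1, 2))) (Function('U')(t, n) = Mul(Rational(1, 9), Mul(I, Pow(10, Rational(1, 2)))) = Mul(Rational(1, 9), I, Pow(10, Rational(1, 2))))
Pow(Function('U')(Function('y')(-4), N), 2) = Pow(Mul(Rational(1, 9), I, Pow(10, Rational(1, 2))), 2) = Rational(-10, 81)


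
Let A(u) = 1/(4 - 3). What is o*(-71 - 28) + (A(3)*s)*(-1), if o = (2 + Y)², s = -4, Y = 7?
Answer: -8015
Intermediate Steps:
o = 81 (o = (2 + 7)² = 9² = 81)
A(u) = 1 (A(u) = 1/1 = 1)
o*(-71 - 28) + (A(3)*s)*(-1) = 81*(-71 - 28) + (1*(-4))*(-1) = 81*(-99) - 4*(-1) = -8019 + 4 = -8015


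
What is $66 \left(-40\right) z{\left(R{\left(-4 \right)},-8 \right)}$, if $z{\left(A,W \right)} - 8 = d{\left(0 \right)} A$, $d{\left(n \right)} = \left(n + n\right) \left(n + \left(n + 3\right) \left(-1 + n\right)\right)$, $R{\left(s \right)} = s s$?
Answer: $-21120$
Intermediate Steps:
$R{\left(s \right)} = s^{2}$
$d{\left(n \right)} = 2 n \left(n + \left(-1 + n\right) \left(3 + n\right)\right)$ ($d{\left(n \right)} = 2 n \left(n + \left(3 + n\right) \left(-1 + n\right)\right) = 2 n \left(n + \left(-1 + n\right) \left(3 + n\right)\right)$)
$z{\left(A,W \right)} = 8$ ($z{\left(A,W \right)} = 8 + 2 \cdot 0 \left(-3 + 0^{2} + 3 \cdot 0\right) A = 8 + 2 \cdot 0 \left(-3 + 0 + 0\right) A = 8 + 2 \cdot 0 \left(-3\right) A = 8 + 0 A = 8 + 0 = 8$)
$66 \left(-40\right) z{\left(R{\left(-4 \right)},-8 \right)} = 66 \left(-40\right) 8 = \left(-2640\right) 8 = -21120$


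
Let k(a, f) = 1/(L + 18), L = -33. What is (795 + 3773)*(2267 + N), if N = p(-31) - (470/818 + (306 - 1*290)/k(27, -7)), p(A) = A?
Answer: 4624867032/409 ≈ 1.1308e+7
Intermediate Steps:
k(a, f) = -1/15 (k(a, f) = 1/(-33 + 18) = 1/(-15) = -1/15)
N = 85246/409 (N = -31 - (470/818 + (306 - 1*290)/(-1/15)) = -31 - (470*(1/818) + (306 - 290)*(-15)) = -31 - (235/409 + 16*(-15)) = -31 - (235/409 - 240) = -31 - 1*(-97925/409) = -31 + 97925/409 = 85246/409 ≈ 208.43)
(795 + 3773)*(2267 + N) = (795 + 3773)*(2267 + 85246/409) = 4568*(1012449/409) = 4624867032/409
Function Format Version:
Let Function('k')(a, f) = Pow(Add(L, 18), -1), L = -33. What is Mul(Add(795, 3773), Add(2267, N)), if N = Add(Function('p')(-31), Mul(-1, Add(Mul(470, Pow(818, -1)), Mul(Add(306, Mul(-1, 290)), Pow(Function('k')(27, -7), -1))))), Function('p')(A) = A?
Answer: Rational(4624867032, 409) ≈ 1.1308e+7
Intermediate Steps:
Function('k')(a, f) = Rational(-1, 15) (Function('k')(a, f) = Pow(Add(-33, 18), -1) = Pow(-15, -1) = Rational(-1, 15))
N = Rational(85246, 409) (N = Add(-31, Mul(-1, Add(Mul(470, Pow(818, -1)), Mul(Add(306, Mul(-1, 290)), Pow(Rational(-1, 15), -1))))) = Add(-31, Mul(-1, Add(Mul(470, Rational(1, 818)), Mul(Add(306, -290), -15)))) = Add(-31, Mul(-1, Add(Rational(235, 409), Mul(16, -15)))) = Add(-31, Mul(-1, Add(Rational(235, 409), -240))) = Add(-31, Mul(-1, Rational(-97925, 409))) = Add(-31, Rational(97925, 409)) = Rational(85246, 409) ≈ 208.43)
Mul(Add(795, 3773), Add(2267, N)) = Mul(Add(795, 3773), Add(2267, Rational(85246, 409))) = Mul(4568, Rational(1012449, 409)) = Rational(4624867032, 409)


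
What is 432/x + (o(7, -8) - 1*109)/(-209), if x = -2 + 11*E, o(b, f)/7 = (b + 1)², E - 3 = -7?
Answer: -52941/4807 ≈ -11.013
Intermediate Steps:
E = -4 (E = 3 - 7 = -4)
o(b, f) = 7*(1 + b)² (o(b, f) = 7*(b + 1)² = 7*(1 + b)²)
x = -46 (x = -2 + 11*(-4) = -2 - 44 = -46)
432/x + (o(7, -8) - 1*109)/(-209) = 432/(-46) + (7*(1 + 7)² - 1*109)/(-209) = 432*(-1/46) + (7*8² - 109)*(-1/209) = -216/23 + (7*64 - 109)*(-1/209) = -216/23 + (448 - 109)*(-1/209) = -216/23 + 339*(-1/209) = -216/23 - 339/209 = -52941/4807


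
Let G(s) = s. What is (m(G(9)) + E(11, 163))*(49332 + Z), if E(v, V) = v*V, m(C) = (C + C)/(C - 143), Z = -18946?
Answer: 3650027092/67 ≈ 5.4478e+7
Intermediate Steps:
m(C) = 2*C/(-143 + C) (m(C) = (2*C)/(-143 + C) = 2*C/(-143 + C))
E(v, V) = V*v
(m(G(9)) + E(11, 163))*(49332 + Z) = (2*9/(-143 + 9) + 163*11)*(49332 - 18946) = (2*9/(-134) + 1793)*30386 = (2*9*(-1/134) + 1793)*30386 = (-9/67 + 1793)*30386 = (120122/67)*30386 = 3650027092/67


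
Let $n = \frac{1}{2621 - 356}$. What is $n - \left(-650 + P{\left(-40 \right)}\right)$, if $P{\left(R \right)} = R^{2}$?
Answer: $- \frac{2151749}{2265} \approx -950.0$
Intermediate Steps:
$n = \frac{1}{2265} \approx 0.0004415$
$n - \left(-650 + P{\left(-40 \right)}\right) = \frac{1}{2265} + \left(650 - \left(-40\right)^{2}\right) = \frac{1}{2265} + \left(650 - 1600\right) = \frac{1}{2265} - 950 = - \frac{2151749}{2265}$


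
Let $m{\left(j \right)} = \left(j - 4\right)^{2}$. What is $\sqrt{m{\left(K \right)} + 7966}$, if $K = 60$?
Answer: $\sqrt{11102} \approx 105.37$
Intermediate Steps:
$m{\left(j \right)} = \left(-4 + j\right)^{2}$
$\sqrt{m{\left(K \right)} + 7966} = \sqrt{\left(-4 + 60\right)^{2} + 7966} = \sqrt{56^{2} + 7966} = \sqrt{3136 + 7966} = \sqrt{11102}$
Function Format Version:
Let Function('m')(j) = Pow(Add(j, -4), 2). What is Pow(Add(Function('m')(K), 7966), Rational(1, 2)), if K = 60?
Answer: Pow(11102, Rational(1, 2)) ≈ 105.37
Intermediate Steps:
Function('m')(j) = Pow(Add(-4, j), 2)
Pow(Add(Function('m')(K), 7966), Rational(1, 2)) = Pow(Add(Pow(Add(-4, 60), 2), 7966), Rational(1, 2)) = Pow(Add(Pow(56, 2), 7966), Rational(1, 2)) = Pow(Add(3136, 7966), Rational(1, 2)) = Pow(11102, Rational(1, 2))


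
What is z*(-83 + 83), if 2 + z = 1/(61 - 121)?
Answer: 0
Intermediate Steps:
z = -121/60 (z = -2 + 1/(61 - 121) = -2 + 1/(-60) = -2 - 1/60 = -121/60 ≈ -2.0167)
z*(-83 + 83) = -121*(-83 + 83)/60 = -121/60*0 = 0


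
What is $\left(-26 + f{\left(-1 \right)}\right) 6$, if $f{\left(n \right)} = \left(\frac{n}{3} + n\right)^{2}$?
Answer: $- \frac{436}{3} \approx -145.33$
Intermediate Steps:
$f{\left(n \right)} = \frac{16 n^{2}}{9}$ ($f{\left(n \right)} = \left(n \frac{1}{3} + n\right)^{2} = \left(\frac{n}{3} + n\right)^{2} = \left(\frac{4 n}{3}\right)^{2} = \frac{16 n^{2}}{9}$)
$\left(-26 + f{\left(-1 \right)}\right) 6 = \left(-26 + \frac{16 \left(-1\right)^{2}}{9}\right) 6 = \left(-26 + \frac{16}{9} \cdot 1\right) 6 = \left(-26 + \frac{16}{9}\right) 6 = \left(- \frac{218}{9}\right) 6 = - \frac{436}{3}$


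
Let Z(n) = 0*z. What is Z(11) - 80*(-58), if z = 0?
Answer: 4640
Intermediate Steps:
Z(n) = 0 (Z(n) = 0*0 = 0)
Z(11) - 80*(-58) = 0 - 80*(-58) = 0 + 4640 = 4640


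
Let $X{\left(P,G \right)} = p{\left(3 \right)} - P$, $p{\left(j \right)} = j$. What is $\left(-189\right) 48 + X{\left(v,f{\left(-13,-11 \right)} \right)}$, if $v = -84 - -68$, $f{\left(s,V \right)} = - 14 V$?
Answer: $-9053$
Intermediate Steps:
$v = -16$ ($v = -84 + 68 = -16$)
$X{\left(P,G \right)} = 3 - P$
$\left(-189\right) 48 + X{\left(v,f{\left(-13,-11 \right)} \right)} = \left(-189\right) 48 + \left(3 - -16\right) = -9072 + \left(3 + 16\right) = -9072 + 19 = -9053$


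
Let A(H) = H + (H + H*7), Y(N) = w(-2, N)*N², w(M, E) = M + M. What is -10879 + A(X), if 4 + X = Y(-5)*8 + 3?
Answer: -18088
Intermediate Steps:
w(M, E) = 2*M
Y(N) = -4*N² (Y(N) = (2*(-2))*N² = -4*N²)
X = -801 (X = -4 + (-4*(-5)²*8 + 3) = -4 + (-4*25*8 + 3) = -4 + (-100*8 + 3) = -4 + (-800 + 3) = -4 - 797 = -801)
A(H) = 9*H (A(H) = H + (H + 7*H) = H + 8*H = 9*H)
-10879 + A(X) = -10879 + 9*(-801) = -10879 - 7209 = -18088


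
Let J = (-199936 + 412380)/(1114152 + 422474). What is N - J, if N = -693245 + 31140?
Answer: -508703985087/768313 ≈ -6.6211e+5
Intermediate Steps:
N = -662105
J = 106222/768313 (J = 212444/1536626 = 212444*(1/1536626) = 106222/768313 ≈ 0.13825)
N - J = -662105 - 1*106222/768313 = -662105 - 106222/768313 = -508703985087/768313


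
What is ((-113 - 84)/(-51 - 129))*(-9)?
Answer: -197/20 ≈ -9.8500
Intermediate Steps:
((-113 - 84)/(-51 - 129))*(-9) = -197/(-180)*(-9) = -197*(-1/180)*(-9) = (197/180)*(-9) = -197/20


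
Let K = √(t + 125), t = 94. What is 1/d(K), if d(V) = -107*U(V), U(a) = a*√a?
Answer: -219^(¼)/23433 ≈ -0.00016417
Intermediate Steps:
U(a) = a^(3/2)
K = √219 (K = √(94 + 125) = √219 ≈ 14.799)
d(V) = -107*V^(3/2)
1/d(K) = 1/(-107*219^(¾)) = -219^(¼)/23433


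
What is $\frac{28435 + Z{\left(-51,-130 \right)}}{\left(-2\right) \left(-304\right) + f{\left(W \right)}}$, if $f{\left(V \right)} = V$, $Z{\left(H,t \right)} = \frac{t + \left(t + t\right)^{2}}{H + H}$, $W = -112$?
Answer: $\frac{236075}{4216} \approx 55.995$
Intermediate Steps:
$Z{\left(H,t \right)} = \frac{t + 4 t^{2}}{2 H}$ ($Z{\left(H,t \right)} = \frac{t + \left(2 t\right)^{2}}{2 H} = \left(t + 4 t^{2}\right) \frac{1}{2 H} = \frac{t + 4 t^{2}}{2 H}$)
$\frac{28435 + Z{\left(-51,-130 \right)}}{\left(-2\right) \left(-304\right) + f{\left(W \right)}} = \frac{28435 + \frac{1}{2} \left(-130\right) \frac{1}{-51} \left(1 + 4 \left(-130\right)\right)}{\left(-2\right) \left(-304\right) - 112} = \frac{28435 + \frac{1}{2} \left(-130\right) \left(- \frac{1}{51}\right) \left(1 - 520\right)}{608 - 112} = \frac{28435 + \frac{1}{2} \left(-130\right) \left(- \frac{1}{51}\right) \left(-519\right)}{496} = \left(28435 - \frac{11245}{17}\right) \frac{1}{496} = \frac{472150}{17} \cdot \frac{1}{496} = \frac{236075}{4216}$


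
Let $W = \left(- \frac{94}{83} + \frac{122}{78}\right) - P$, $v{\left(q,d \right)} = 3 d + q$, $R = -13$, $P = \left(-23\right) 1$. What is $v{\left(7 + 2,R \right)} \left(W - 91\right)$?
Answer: $\frac{2187190}{1079} \approx 2027.1$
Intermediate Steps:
$P = -23$
$v{\left(q,d \right)} = q + 3 d$
$W = \frac{75848}{3237}$ ($W = \left(- \frac{94}{83} + \frac{122}{78}\right) - -23 = \left(\left(-94\right) \frac{1}{83} + 122 \cdot \frac{1}{78}\right) + 23 = \left(- \frac{94}{83} + \frac{61}{39}\right) + 23 = \frac{1397}{3237} + 23 = \frac{75848}{3237} \approx 23.432$)
$v{\left(7 + 2,R \right)} \left(W - 91\right) = \left(\left(7 + 2\right) + 3 \left(-13\right)\right) \left(\frac{75848}{3237} - 91\right) = \left(9 - 39\right) \left(- \frac{218719}{3237}\right) = \left(-30\right) \left(- \frac{218719}{3237}\right) = \frac{2187190}{1079}$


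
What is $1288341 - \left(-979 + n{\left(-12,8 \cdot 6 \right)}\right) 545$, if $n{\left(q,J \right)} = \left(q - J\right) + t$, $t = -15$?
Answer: $1862771$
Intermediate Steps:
$n{\left(q,J \right)} = -15 + q - J$ ($n{\left(q,J \right)} = \left(q - J\right) - 15 = -15 + q - J$)
$1288341 - \left(-979 + n{\left(-12,8 \cdot 6 \right)}\right) 545 = 1288341 - \left(-979 - \left(27 + 48\right)\right) 545 = 1288341 - \left(-979 - 75\right) 545 = 1288341 - \left(-1054\right) 545 = 1288341 - -574430 = 1288341 + 574430 = 1862771$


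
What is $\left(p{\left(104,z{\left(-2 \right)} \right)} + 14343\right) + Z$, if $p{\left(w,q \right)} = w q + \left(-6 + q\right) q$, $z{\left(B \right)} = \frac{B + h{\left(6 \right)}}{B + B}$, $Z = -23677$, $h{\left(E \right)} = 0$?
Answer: $- \frac{37139}{4} \approx -9284.8$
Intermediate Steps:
$z{\left(B \right)} = \frac{1}{2}$ ($z{\left(B \right)} = \frac{B + 0}{B + B} = \frac{B}{2 B} = B \frac{1}{2 B} = \frac{1}{2}$)
$p{\left(w,q \right)} = q w + q \left(-6 + q\right)$
$\left(p{\left(104,z{\left(-2 \right)} \right)} + 14343\right) + Z = \left(\frac{-6 + \frac{1}{2} + 104}{2} + 14343\right) - 23677 = \left(\frac{1}{2} \cdot \frac{197}{2} + 14343\right) - 23677 = \left(\frac{197}{4} + 14343\right) - 23677 = \frac{57569}{4} - 23677 = - \frac{37139}{4}$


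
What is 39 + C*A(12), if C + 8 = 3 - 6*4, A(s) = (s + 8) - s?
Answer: -193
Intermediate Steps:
A(s) = 8 (A(s) = (8 + s) - s = 8)
C = -29 (C = -8 + (3 - 6*4) = -8 + (3 - 24) = -8 - 21 = -29)
39 + C*A(12) = 39 - 29*8 = 39 - 232 = -193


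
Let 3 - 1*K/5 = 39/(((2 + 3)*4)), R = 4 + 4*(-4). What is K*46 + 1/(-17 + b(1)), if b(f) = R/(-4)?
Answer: 1690/7 ≈ 241.43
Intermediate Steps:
R = -12 (R = 4 - 16 = -12)
b(f) = 3 (b(f) = -12/(-4) = -12*(-¼) = 3)
K = 21/4 (K = 15 - 195/((2 + 3)*4) = 15 - 195/(5*4) = 15 - 195/20 = 15 - 5*39/20 = 15 - 39/4 = 21/4 ≈ 5.2500)
K*46 + 1/(-17 + b(1)) = (21/4)*46 + 1/(-17 + 3) = 483/2 + 1/(-14) = 483/2 - 1/14 = 1690/7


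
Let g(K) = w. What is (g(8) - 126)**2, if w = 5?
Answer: 14641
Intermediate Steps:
g(K) = 5
(g(8) - 126)**2 = (5 - 126)**2 = (-121)**2 = 14641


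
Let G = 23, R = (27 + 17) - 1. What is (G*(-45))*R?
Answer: -44505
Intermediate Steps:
R = 43 (R = 44 - 1 = 43)
(G*(-45))*R = (23*(-45))*43 = -1035*43 = -44505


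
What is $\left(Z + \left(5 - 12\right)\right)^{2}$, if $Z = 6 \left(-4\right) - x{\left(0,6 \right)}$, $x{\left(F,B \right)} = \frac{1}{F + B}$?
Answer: $\frac{34969}{36} \approx 971.36$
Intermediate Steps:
$x{\left(F,B \right)} = \frac{1}{B + F}$
$Z = - \frac{145}{6}$ ($Z = 6 \left(-4\right) - \frac{1}{6 + 0} = -24 - \frac{1}{6} = - \frac{145}{6} \approx -24.167$)
$\left(Z + \left(5 - 12\right)\right)^{2} = \left(- \frac{145}{6} + \left(5 - 12\right)\right)^{2} = \left(- \frac{145}{6} - 7\right)^{2} = \left(- \frac{187}{6}\right)^{2} = \frac{34969}{36}$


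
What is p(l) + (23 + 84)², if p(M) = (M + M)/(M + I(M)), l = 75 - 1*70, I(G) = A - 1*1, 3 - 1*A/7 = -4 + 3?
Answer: 183189/16 ≈ 11449.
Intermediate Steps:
A = 28 (A = 21 - 7*(-4 + 3) = 21 - 7*(-1) = 21 + 7 = 28)
I(G) = 27 (I(G) = 28 - 1*1 = 28 - 1 = 27)
l = 5 (l = 75 - 70 = 5)
p(M) = 2*M/(27 + M) (p(M) = (M + M)/(M + 27) = (2*M)/(27 + M) = 2*M/(27 + M))
p(l) + (23 + 84)² = 2*5/(27 + 5) + (23 + 84)² = 2*5/32 + 107² = 2*5*(1/32) + 11449 = 5/16 + 11449 = 183189/16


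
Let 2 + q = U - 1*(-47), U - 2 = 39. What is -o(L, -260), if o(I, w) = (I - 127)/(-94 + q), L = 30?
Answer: -97/8 ≈ -12.125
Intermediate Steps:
U = 41 (U = 2 + 39 = 41)
q = 86 (q = -2 + (41 - 1*(-47)) = -2 + (41 + 47) = -2 + 88 = 86)
o(I, w) = 127/8 - I/8 (o(I, w) = (I - 127)/(-94 + 86) = (-127 + I)/(-8) = (-127 + I)*(-1/8) = 127/8 - I/8)
-o(L, -260) = -(127/8 - 1/8*30) = -(127/8 - 15/4) = -1*97/8 = -97/8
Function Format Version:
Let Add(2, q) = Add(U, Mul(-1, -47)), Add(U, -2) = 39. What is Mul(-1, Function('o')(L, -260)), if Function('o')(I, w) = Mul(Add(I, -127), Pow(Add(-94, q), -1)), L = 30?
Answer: Rational(-97, 8) ≈ -12.125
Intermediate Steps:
U = 41 (U = Add(2, 39) = 41)
q = 86 (q = Add(-2, Add(41, Mul(-1, -47))) = Add(-2, Add(41, 47)) = Add(-2, 88) = 86)
Function('o')(I, w) = Add(Rational(127, 8), Mul(Rational(-1, 8), I)) (Function('o')(I, w) = Mul(Add(I, -127), Pow(Add(-94, 86), -1)) = Mul(Add(-127, I), Pow(-8, -1)) = Mul(Add(-127, I), Rational(-1, 8)) = Add(Rational(127, 8), Mul(Rational(-1, 8), I)))
Mul(-1, Function('o')(L, -260)) = Mul(-1, Add(Rational(127, 8), Mul(Rational(-1, 8), 30))) = Mul(-1, Add(Rational(127, 8), Rational(-15, 4))) = Mul(-1, Rational(97, 8)) = Rational(-97, 8)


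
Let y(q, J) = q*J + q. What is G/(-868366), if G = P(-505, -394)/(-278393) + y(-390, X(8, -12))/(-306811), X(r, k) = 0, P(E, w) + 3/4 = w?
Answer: -918747649/296682574705090472 ≈ -3.0967e-9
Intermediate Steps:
P(E, w) = -3/4 + w
y(q, J) = q + J*q (y(q, J) = J*q + q = q + J*q)
G = 918747649/341656138892 (G = (-3/4 - 394)/(-278393) - 390*(1 + 0)/(-306811) = -1579/4*(-1/278393) - 390*1*(-1/306811) = 1579/1113572 - 390*(-1/306811) = 1579/1113572 + 390/306811 = 918747649/341656138892 ≈ 0.0026891)
G/(-868366) = (918747649/341656138892)/(-868366) = (918747649/341656138892)*(-1/868366) = -918747649/296682574705090472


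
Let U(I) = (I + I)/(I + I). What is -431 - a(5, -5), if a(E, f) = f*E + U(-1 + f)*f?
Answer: -401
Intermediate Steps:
U(I) = 1 (U(I) = (2*I)/((2*I)) = (2*I)*(1/(2*I)) = 1)
a(E, f) = f + E*f (a(E, f) = f*E + 1*f = E*f + f = f + E*f)
-431 - a(5, -5) = -431 - (-5)*(1 + 5) = -431 - (-5)*6 = -431 - 1*(-30) = -431 + 30 = -401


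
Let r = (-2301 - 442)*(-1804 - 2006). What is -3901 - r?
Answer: -10454731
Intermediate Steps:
r = 10450830 (r = -2743*(-3810) = 10450830)
-3901 - r = -3901 - 1*10450830 = -3901 - 10450830 = -10454731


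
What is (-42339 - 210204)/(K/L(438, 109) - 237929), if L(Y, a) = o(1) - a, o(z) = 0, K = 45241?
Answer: 9175729/8659834 ≈ 1.0596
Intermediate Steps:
L(Y, a) = -a (L(Y, a) = 0 - a = -a)
(-42339 - 210204)/(K/L(438, 109) - 237929) = (-42339 - 210204)/(45241/((-1*109)) - 237929) = -252543/(45241/(-109) - 237929) = -252543/(45241*(-1/109) - 237929) = -252543/(-45241/109 - 237929) = -252543/(-25979502/109) = -252543*(-109/25979502) = 9175729/8659834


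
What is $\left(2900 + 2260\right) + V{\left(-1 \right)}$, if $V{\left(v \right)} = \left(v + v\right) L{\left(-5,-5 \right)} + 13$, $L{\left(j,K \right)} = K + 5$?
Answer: $5173$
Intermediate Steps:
$L{\left(j,K \right)} = 5 + K$
$V{\left(v \right)} = 13$ ($V{\left(v \right)} = \left(v + v\right) \left(5 - 5\right) + 13 = 2 v 0 + 13 = 0 + 13 = 13$)
$\left(2900 + 2260\right) + V{\left(-1 \right)} = \left(2900 + 2260\right) + 13 = 5160 + 13 = 5173$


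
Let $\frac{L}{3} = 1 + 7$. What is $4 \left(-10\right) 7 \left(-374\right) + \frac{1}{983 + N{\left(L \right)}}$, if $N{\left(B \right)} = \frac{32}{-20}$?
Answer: $\frac{513861045}{4907} \approx 1.0472 \cdot 10^{5}$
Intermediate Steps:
$L = 24$ ($L = 3 \left(1 + 7\right) = 3 \cdot 8 = 24$)
$N{\left(B \right)} = - \frac{8}{5}$ ($N{\left(B \right)} = 32 \left(- \frac{1}{20}\right) = - \frac{8}{5}$)
$4 \left(-10\right) 7 \left(-374\right) + \frac{1}{983 + N{\left(L \right)}} = 4 \left(-10\right) 7 \left(-374\right) + \frac{1}{983 - \frac{8}{5}} = \left(-40\right) 7 \left(-374\right) + \frac{1}{\frac{4907}{5}} = \left(-280\right) \left(-374\right) + \frac{5}{4907} = 104720 + \frac{5}{4907} = \frac{513861045}{4907}$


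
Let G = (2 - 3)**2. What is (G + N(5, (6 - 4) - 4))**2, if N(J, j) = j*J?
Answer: 81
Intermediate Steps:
N(J, j) = J*j
G = 1 (G = (-1)**2 = 1)
(G + N(5, (6 - 4) - 4))**2 = (1 + 5*((6 - 4) - 4))**2 = (1 + 5*(2 - 4))**2 = (1 + 5*(-2))**2 = (1 - 10)**2 = (-9)**2 = 81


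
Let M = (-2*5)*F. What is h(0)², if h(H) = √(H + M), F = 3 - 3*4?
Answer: 90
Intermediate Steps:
F = -9 (F = 3 - 12 = -9)
M = 90 (M = -2*5*(-9) = -10*(-9) = 90)
h(H) = √(90 + H) (h(H) = √(H + 90) = √(90 + H))
h(0)² = (√(90 + 0))² = (√90)² = (3*√10)² = 90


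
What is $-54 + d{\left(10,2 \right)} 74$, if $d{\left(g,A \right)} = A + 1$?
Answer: $168$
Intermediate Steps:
$d{\left(g,A \right)} = 1 + A$
$-54 + d{\left(10,2 \right)} 74 = -54 + \left(1 + 2\right) 74 = -54 + 3 \cdot 74 = -54 + 222 = 168$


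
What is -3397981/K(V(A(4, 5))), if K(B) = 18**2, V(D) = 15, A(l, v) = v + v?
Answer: -3397981/324 ≈ -10488.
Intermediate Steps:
A(l, v) = 2*v
K(B) = 324
-3397981/K(V(A(4, 5))) = -3397981/324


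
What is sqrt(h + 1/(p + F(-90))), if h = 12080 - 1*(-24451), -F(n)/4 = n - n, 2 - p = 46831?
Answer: sqrt(80110847862142)/46829 ≈ 191.13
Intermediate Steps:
p = -46829 (p = 2 - 1*46831 = 2 - 46831 = -46829)
F(n) = 0 (F(n) = -4*(n - n) = -4*0 = 0)
h = 36531 (h = 12080 + 24451 = 36531)
sqrt(h + 1/(p + F(-90))) = sqrt(36531 + 1/(-46829 + 0)) = sqrt(36531 + 1/(-46829)) = sqrt(36531 - 1/46829) = sqrt(1710710198/46829) = sqrt(80110847862142)/46829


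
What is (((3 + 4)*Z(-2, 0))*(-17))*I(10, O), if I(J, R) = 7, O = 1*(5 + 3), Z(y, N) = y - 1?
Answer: 2499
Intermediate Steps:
Z(y, N) = -1 + y
O = 8 (O = 1*8 = 8)
(((3 + 4)*Z(-2, 0))*(-17))*I(10, O) = (((3 + 4)*(-1 - 2))*(-17))*7 = ((7*(-3))*(-17))*7 = -21*(-17)*7 = 357*7 = 2499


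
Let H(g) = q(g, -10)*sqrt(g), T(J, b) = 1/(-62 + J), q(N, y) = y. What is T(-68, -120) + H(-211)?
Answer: -1/130 - 10*I*sqrt(211) ≈ -0.0076923 - 145.26*I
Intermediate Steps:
H(g) = -10*sqrt(g)
T(-68, -120) + H(-211) = 1/(-62 - 68) - 10*I*sqrt(211) = 1/(-130) - 10*I*sqrt(211) = -1/130 - 10*I*sqrt(211)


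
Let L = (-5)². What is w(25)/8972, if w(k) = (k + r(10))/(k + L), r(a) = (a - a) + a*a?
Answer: 5/17944 ≈ 0.00027864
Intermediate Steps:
r(a) = a² (r(a) = 0 + a² = a²)
L = 25
w(k) = (100 + k)/(25 + k) (w(k) = (k + 10²)/(k + 25) = (k + 100)/(25 + k) = (100 + k)/(25 + k))
w(25)/8972 = ((100 + 25)/(25 + 25))/8972 = (125/50)*(1/8972) = ((1/50)*125)*(1/8972) = (5/2)*(1/8972) = 5/17944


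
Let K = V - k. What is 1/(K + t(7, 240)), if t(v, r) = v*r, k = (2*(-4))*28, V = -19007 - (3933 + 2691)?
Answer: -1/23727 ≈ -4.2146e-5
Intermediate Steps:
V = -25631 (V = -19007 - 1*6624 = -19007 - 6624 = -25631)
k = -224 (k = -8*28 = -224)
t(v, r) = r*v
K = -25407 (K = -25631 - 1*(-224) = -25631 + 224 = -25407)
1/(K + t(7, 240)) = 1/(-25407 + 240*7) = 1/(-25407 + 1680) = 1/(-23727) = -1/23727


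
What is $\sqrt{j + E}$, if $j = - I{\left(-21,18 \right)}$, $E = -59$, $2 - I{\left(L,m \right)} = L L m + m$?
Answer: $\sqrt{7895} \approx 88.854$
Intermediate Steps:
$I{\left(L,m \right)} = 2 - m - m L^{2}$ ($I{\left(L,m \right)} = 2 - \left(L L m + m\right) = 2 - \left(L^{2} m + m\right) = 2 - \left(m L^{2} + m\right) = 2 - \left(m + m L^{2}\right) = 2 - m - m L^{2}$)
$j = 7954$ ($j = - (2 - 18 - 18 \left(-21\right)^{2}) = - (2 - 18 - 18 \cdot 441) = - (2 - 18 - 7938) = \left(-1\right) \left(-7954\right) = 7954$)
$\sqrt{j + E} = \sqrt{7954 - 59} = \sqrt{7895}$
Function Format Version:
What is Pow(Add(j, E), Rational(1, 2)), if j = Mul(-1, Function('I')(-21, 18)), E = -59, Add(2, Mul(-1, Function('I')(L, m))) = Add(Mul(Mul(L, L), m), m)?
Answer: Pow(7895, Rational(1, 2)) ≈ 88.854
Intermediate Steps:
Function('I')(L, m) = Add(2, Mul(-1, m), Mul(-1, m, Pow(L, 2))) (Function('I')(L, m) = Add(2, Mul(-1, Add(Mul(Mul(L, L), m), m))) = Add(2, Mul(-1, Add(Mul(Pow(L, 2), m), m))) = Add(2, Mul(-1, Add(Mul(m, Pow(L, 2)), m))) = Add(2, Mul(-1, Add(m, Mul(m, Pow(L, 2))))) = Add(2, Add(Mul(-1, m), Mul(-1, m, Pow(L, 2)))) = Add(2, Mul(-1, m), Mul(-1, m, Pow(L, 2))))
j = 7954 (j = Mul(-1, Add(2, Mul(-1, 18), Mul(-1, 18, Pow(-21, 2)))) = Mul(-1, Add(2, -18, Mul(-1, 18, 441))) = Mul(-1, Add(2, -18, -7938)) = Mul(-1, -7954) = 7954)
Pow(Add(j, E), Rational(1, 2)) = Pow(Add(7954, -59), Rational(1, 2)) = Pow(7895, Rational(1, 2))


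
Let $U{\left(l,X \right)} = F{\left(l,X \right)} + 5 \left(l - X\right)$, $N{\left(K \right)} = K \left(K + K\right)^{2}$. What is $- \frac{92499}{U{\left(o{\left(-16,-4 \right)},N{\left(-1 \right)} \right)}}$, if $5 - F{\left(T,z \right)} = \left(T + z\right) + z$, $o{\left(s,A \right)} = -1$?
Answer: $- \frac{92499}{29} \approx -3189.6$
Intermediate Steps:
$F{\left(T,z \right)} = 5 - T - 2 z$ ($F{\left(T,z \right)} = 5 - \left(\left(T + z\right) + z\right) = 5 - \left(T + 2 z\right) = 5 - T - 2 z$)
$N{\left(K \right)} = 4 K^{3}$ ($N{\left(K \right)} = K \left(2 K\right)^{2} = K 4 K^{2} = 4 K^{3}$)
$U{\left(l,X \right)} = 5 - 7 X + 4 l$ ($U{\left(l,X \right)} = \left(5 - l - 2 X\right) + 5 \left(l - X\right) = \left(5 - l - 2 X\right) - \left(- 5 l + 5 X\right) = 5 - 7 X + 4 l$)
$- \frac{92499}{U{\left(o{\left(-16,-4 \right)},N{\left(-1 \right)} \right)}} = - \frac{92499}{5 - 7 \cdot 4 \left(-1\right)^{3} + 4 \left(-1\right)} = - \frac{92499}{5 - 7 \cdot 4 \left(-1\right) - 4} = - \frac{92499}{5 - -28 - 4} = - \frac{92499}{5 + 28 - 4} = - \frac{92499}{29}$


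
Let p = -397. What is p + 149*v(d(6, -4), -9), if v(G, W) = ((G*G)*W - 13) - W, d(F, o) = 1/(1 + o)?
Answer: -1142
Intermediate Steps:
v(G, W) = -13 - W + W*G² (v(G, W) = (G²*W - 13) - W = (W*G² - 13) - W = (-13 + W*G²) - W = -13 - W + W*G²)
p + 149*v(d(6, -4), -9) = -397 + 149*(-13 - 1*(-9) - 9/(1 - 4)²) = -397 + 149*(-13 + 9 - 9*(1/(-3))²) = -397 + 149*(-13 + 9 - 9*(-⅓)²) = -397 + 149*(-13 + 9 - 9*⅑) = -397 + 149*(-13 + 9 - 1) = -397 + 149*(-5) = -397 - 745 = -1142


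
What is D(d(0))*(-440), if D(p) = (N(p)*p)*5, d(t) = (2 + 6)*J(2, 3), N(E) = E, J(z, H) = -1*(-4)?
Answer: -2252800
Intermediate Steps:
J(z, H) = 4
d(t) = 32 (d(t) = (2 + 6)*4 = 8*4 = 32)
D(p) = 5*p**2 (D(p) = (p*p)*5 = p**2*5 = 5*p**2)
D(d(0))*(-440) = (5*32**2)*(-440) = (5*1024)*(-440) = 5120*(-440) = -2252800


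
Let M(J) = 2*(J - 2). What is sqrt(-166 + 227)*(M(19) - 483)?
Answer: -449*sqrt(61) ≈ -3506.8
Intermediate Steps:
M(J) = -4 + 2*J (M(J) = 2*(-2 + J) = -4 + 2*J)
sqrt(-166 + 227)*(M(19) - 483) = sqrt(-166 + 227)*((-4 + 2*19) - 483) = sqrt(61)*((-4 + 38) - 483) = sqrt(61)*(34 - 483) = sqrt(61)*(-449) = -449*sqrt(61)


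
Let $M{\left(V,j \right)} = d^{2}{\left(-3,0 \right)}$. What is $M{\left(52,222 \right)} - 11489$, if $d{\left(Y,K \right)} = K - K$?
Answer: $-11489$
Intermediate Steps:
$d{\left(Y,K \right)} = 0$
$M{\left(V,j \right)} = 0$ ($M{\left(V,j \right)} = 0^{2} = 0$)
$M{\left(52,222 \right)} - 11489 = 0 - 11489 = -11489$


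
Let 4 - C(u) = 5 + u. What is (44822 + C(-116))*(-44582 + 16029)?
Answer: -1283086161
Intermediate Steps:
C(u) = -1 - u (C(u) = 4 - (5 + u) = 4 + (-5 - u) = -1 - u)
(44822 + C(-116))*(-44582 + 16029) = (44822 + (-1 - 1*(-116)))*(-44582 + 16029) = (44822 + (-1 + 116))*(-28553) = (44822 + 115)*(-28553) = 44937*(-28553) = -1283086161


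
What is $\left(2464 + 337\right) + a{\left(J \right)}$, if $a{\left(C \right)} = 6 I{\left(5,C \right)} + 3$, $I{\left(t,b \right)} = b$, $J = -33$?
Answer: $2606$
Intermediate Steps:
$a{\left(C \right)} = 3 + 6 C$ ($a{\left(C \right)} = 6 C + 3 = 3 + 6 C$)
$\left(2464 + 337\right) + a{\left(J \right)} = \left(2464 + 337\right) + \left(3 + 6 \left(-33\right)\right) = 2801 + \left(3 - 198\right) = 2801 - 195 = 2606$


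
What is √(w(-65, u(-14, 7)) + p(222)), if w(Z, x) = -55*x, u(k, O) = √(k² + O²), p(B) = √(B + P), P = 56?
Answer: √(√278 - 385*√5) ≈ 29.055*I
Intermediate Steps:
p(B) = √(56 + B) (p(B) = √(B + 56) = √(56 + B))
u(k, O) = √(O² + k²)
√(w(-65, u(-14, 7)) + p(222)) = √(-55*√(7² + (-14)²) + √(56 + 222)) = √(-55*√(49 + 196) + √278) = √(-385*√5 + √278) = √(√278 - 385*√5)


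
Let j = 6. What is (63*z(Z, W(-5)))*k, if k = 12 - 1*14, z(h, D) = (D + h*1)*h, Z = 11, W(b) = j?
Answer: -23562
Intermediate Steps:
W(b) = 6
z(h, D) = h*(D + h) (z(h, D) = (D + h)*h = h*(D + h))
k = -2 (k = 12 - 14 = -2)
(63*z(Z, W(-5)))*k = (63*(11*(6 + 11)))*(-2) = (63*(11*17))*(-2) = (63*187)*(-2) = 11781*(-2) = -23562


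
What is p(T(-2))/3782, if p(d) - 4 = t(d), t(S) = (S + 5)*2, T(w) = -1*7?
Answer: 0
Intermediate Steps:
T(w) = -7
t(S) = 10 + 2*S (t(S) = (5 + S)*2 = 10 + 2*S)
p(d) = 14 + 2*d (p(d) = 4 + (10 + 2*d) = 14 + 2*d)
p(T(-2))/3782 = (14 + 2*(-7))/3782 = (14 - 14)*(1/3782) = 0*(1/3782) = 0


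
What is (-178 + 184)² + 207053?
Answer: 207089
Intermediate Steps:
(-178 + 184)² + 207053 = 6² + 207053 = 36 + 207053 = 207089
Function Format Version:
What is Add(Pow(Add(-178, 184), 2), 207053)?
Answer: 207089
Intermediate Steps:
Add(Pow(Add(-178, 184), 2), 207053) = Add(Pow(6, 2), 207053) = Add(36, 207053) = 207089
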